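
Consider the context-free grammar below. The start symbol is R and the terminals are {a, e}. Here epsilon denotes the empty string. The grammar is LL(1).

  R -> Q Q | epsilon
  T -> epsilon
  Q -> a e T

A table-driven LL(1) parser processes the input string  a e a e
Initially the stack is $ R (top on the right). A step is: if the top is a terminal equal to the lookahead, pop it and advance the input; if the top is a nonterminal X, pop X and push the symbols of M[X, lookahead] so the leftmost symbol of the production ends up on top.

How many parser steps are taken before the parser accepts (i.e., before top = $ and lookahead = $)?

9

step 1: stack=$ R  input=a e a e $  — expand R -> Q Q
step 2: stack=$ Q Q  input=a e a e $  — expand Q -> a e T
step 3: stack=$ Q T e a  input=a e a e $  — match a
step 4: stack=$ Q T e  input=e a e $  — match e
step 5: stack=$ Q T  input=a e $  — expand T -> epsilon
step 6: stack=$ Q  input=a e $  — expand Q -> a e T
step 7: stack=$ T e a  input=a e $  — match a
step 8: stack=$ T e  input=e $  — match e
step 9: stack=$ T  input=$  — expand T -> epsilon
Accept reached after 9 steps.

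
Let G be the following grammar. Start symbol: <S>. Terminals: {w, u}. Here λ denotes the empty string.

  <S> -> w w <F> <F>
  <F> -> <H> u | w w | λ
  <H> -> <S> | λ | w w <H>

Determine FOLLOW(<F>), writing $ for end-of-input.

FIRST(<S>) = {w}
FIRST(<H>) = {λ, w}  (via <S>)
FIRST(<F>) = {λ, u, w}  (via <H> u)
FOLLOW(<S>) includes $ since <S> is the start symbol.
FOLLOW(<H>): in <F>-><H> u, <H> is followed by u with FIRST {u}; in <H>->w w <H>, the suffix after <H> is empty (adds nothing new). Thus FOLLOW(<H>) = {u}.
FOLLOW(<S>): in <H>-><S>, the suffix after <S> is empty, so FOLLOW(<S>) ⊇ FOLLOW(<H>) = {u}. Thus FOLLOW(<S>) = {$, u}.
FOLLOW(<F>): in <S>->w w <F> <F> (occurrence 1), <F> is followed by <F> with FIRST {λ, u, w}; in <S>->w w <F> <F> (occurrence 1), the suffix after <F> is nullable, so FOLLOW(<F>) ⊇ FOLLOW(<S>) = {$, u}; in <S>->w w <F> <F> (occurrence 2), the suffix after <F> is empty, so FOLLOW(<F>) ⊇ FOLLOW(<S>) = {$, u}. Thus FOLLOW(<F>) = {$, u, w}.

{$, u, w}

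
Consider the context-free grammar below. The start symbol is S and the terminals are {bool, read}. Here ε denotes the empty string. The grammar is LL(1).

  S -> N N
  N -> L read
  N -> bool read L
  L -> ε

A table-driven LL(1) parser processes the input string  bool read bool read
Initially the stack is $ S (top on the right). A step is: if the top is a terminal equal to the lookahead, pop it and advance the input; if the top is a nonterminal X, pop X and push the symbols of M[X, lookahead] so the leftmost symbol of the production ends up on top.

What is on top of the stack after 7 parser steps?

     Stack            Input                  Action
  1  $ S              bool read bool read $  expand S -> N N
  2  $ N N            bool read bool read $  expand N -> bool read L
  3  $ N L read bool  bool read bool read $  match bool
  4  $ N L read       read bool read $       match read
  5  $ N L            bool read $            expand L -> ε
  6  $ N              bool read $            expand N -> bool read L
  7  $ L read bool    bool read $            match bool
Stack after step 7: $ L read (top = read).

read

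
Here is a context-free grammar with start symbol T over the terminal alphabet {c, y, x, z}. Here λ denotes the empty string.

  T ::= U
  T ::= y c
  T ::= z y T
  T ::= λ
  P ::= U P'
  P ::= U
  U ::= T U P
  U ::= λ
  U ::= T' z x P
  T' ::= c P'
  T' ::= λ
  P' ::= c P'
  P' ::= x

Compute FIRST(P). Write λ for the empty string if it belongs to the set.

{λ, c, x, y, z}

FIRST(T'): from T'::=c P' we get {c}; from T'::=λ we get {λ}. So FIRST(T') = {λ, c}.
FIRST(P'): from P'::=c P' we get {c}; from P'::=x we get {x}. So FIRST(P') = {c, x}.
FIRST(T): from T::=U we get {λ, c, x, y, z}; from T::=y c we get {y}; from T::=z y T we get {z}; from T::=λ we get {λ}. So FIRST(T) = {λ, c, x, y, z}.
FIRST(P): from P::=U P' we get {c, x, y, z}; from P::=U we get {λ, c, x, y, z}. So FIRST(P) = {λ, c, x, y, z}.
FIRST(U): from U::=T U P we get {λ, c, x, y, z}; from U::=λ we get {λ}; from U::=T' z x P we get {c, z}. So FIRST(U) = {λ, c, x, y, z}.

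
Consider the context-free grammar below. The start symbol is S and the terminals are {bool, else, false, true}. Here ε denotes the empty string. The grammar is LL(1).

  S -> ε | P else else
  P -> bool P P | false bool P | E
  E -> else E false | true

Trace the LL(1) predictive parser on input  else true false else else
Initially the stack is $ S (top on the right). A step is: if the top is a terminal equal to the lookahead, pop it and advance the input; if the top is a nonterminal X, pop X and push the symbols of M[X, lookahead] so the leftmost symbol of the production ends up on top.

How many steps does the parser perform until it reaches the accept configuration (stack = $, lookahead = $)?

9

     Stack                     Input                        Action
  1  $ S                       else true false else else $  expand S -> P else else
  2  $ else else P             else true false else else $  expand P -> E
  3  $ else else E             else true false else else $  expand E -> else E false
  4  $ else else false E else  else true false else else $  match else
  5  $ else else false E       true false else else $       expand E -> true
  6  $ else else false true    true false else else $       match true
  7  $ else else false         false else else $            match false
  8  $ else else               else else $                  match else
  9  $ else                    else $                       match else
Accept reached after 9 steps.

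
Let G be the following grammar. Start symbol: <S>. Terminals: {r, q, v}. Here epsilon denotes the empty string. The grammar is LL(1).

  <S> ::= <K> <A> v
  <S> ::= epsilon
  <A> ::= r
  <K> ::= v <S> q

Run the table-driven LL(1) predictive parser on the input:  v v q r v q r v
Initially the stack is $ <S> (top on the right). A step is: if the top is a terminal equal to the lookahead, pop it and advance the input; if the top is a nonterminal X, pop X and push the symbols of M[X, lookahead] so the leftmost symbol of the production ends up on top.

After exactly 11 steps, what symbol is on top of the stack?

      Stack                    Input              Action
   1  $ <S>                    v v q r v q r v $  expand <S> ::= <K> <A> v
   2  $ v <A> <K>              v v q r v q r v $  expand <K> ::= v <S> q
   3  $ v <A> q <S> v          v v q r v q r v $  match v
   4  $ v <A> q <S>            v q r v q r v $    expand <S> ::= <K> <A> v
   5  $ v <A> q v <A> <K>      v q r v q r v $    expand <K> ::= v <S> q
   6  $ v <A> q v <A> q <S> v  v q r v q r v $    match v
   7  $ v <A> q v <A> q <S>    q r v q r v $      expand <S> ::= epsilon
   8  $ v <A> q v <A> q        q r v q r v $      match q
   9  $ v <A> q v <A>          r v q r v $        expand <A> ::= r
  10  $ v <A> q v r            r v q r v $        match r
  11  $ v <A> q v              v q r v $          match v
Stack after step 11: $ v <A> q (top = q).

q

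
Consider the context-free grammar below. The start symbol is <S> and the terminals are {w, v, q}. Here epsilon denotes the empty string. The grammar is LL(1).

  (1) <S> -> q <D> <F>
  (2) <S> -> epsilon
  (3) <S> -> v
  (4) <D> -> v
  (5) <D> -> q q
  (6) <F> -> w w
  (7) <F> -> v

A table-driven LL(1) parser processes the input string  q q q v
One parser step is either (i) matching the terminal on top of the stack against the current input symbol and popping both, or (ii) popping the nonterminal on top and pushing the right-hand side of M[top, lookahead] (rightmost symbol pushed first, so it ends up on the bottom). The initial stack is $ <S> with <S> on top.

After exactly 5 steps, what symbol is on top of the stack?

<F>

     Stack        Input      Action
  1  $ <S>        q q q v $  expand <S> -> q <D> <F>
  2  $ <F> <D> q  q q q v $  match q
  3  $ <F> <D>    q q v $    expand <D> -> q q
  4  $ <F> q q    q q v $    match q
  5  $ <F> q      q v $      match q
Stack after step 5: $ <F> (top = <F>).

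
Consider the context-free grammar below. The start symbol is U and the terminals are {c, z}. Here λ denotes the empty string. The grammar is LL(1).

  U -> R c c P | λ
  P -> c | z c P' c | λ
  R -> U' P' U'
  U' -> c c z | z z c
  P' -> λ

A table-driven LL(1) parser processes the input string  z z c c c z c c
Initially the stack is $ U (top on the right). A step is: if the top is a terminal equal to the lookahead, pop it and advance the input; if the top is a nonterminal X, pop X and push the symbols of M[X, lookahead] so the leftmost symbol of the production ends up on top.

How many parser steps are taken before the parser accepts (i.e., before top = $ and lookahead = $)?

14

step 1: stack=$ U  input=z z c c c z c c $  — expand U -> R c c P
step 2: stack=$ P c c R  input=z z c c c z c c $  — expand R -> U' P' U'
step 3: stack=$ P c c U' P' U'  input=z z c c c z c c $  — expand U' -> z z c
step 4: stack=$ P c c U' P' c z z  input=z z c c c z c c $  — match z
step 5: stack=$ P c c U' P' c z  input=z c c c z c c $  — match z
step 6: stack=$ P c c U' P' c  input=c c c z c c $  — match c
step 7: stack=$ P c c U' P'  input=c c z c c $  — expand P' -> λ
step 8: stack=$ P c c U'  input=c c z c c $  — expand U' -> c c z
step 9: stack=$ P c c z c c  input=c c z c c $  — match c
step 10: stack=$ P c c z c  input=c z c c $  — match c
step 11: stack=$ P c c z  input=z c c $  — match z
step 12: stack=$ P c c  input=c c $  — match c
step 13: stack=$ P c  input=c $  — match c
step 14: stack=$ P  input=$  — expand P -> λ
Accept reached after 14 steps.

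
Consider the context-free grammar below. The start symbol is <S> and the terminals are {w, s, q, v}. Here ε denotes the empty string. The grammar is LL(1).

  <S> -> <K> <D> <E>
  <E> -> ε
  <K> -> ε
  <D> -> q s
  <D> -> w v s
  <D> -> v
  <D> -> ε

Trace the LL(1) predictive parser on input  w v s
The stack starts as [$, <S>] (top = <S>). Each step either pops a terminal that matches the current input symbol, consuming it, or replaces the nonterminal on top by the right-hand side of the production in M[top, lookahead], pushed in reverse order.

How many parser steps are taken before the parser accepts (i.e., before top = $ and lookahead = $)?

7

     Stack          Input    Action
  1  $ <S>          w v s $  expand <S> -> <K> <D> <E>
  2  $ <E> <D> <K>  w v s $  expand <K> -> ε
  3  $ <E> <D>      w v s $  expand <D> -> w v s
  4  $ <E> s v w    w v s $  match w
  5  $ <E> s v      v s $    match v
  6  $ <E> s        s $      match s
  7  $ <E>          $        expand <E> -> ε
Accept reached after 7 steps.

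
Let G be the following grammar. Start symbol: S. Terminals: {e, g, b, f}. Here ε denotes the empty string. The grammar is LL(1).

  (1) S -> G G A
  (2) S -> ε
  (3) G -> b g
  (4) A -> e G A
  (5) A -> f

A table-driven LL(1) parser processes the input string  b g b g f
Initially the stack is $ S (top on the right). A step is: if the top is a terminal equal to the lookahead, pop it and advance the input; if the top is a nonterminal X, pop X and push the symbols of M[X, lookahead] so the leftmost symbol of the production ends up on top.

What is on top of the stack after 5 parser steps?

b

     Stack      Input        Action
  1  $ S        b g b g f $  expand S -> G G A
  2  $ A G G    b g b g f $  expand G -> b g
  3  $ A G g b  b g b g f $  match b
  4  $ A G g    g b g f $    match g
  5  $ A G      b g f $      expand G -> b g
Stack after step 5: $ A g b (top = b).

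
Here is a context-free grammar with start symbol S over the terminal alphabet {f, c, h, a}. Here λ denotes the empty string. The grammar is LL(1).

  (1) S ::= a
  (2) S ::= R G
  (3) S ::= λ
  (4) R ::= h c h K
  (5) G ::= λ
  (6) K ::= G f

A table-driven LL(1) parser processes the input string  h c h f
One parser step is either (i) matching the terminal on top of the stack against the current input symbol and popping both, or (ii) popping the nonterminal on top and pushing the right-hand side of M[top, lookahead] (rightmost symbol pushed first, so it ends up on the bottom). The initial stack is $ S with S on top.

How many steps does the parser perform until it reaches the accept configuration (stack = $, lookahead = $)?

step 1: stack=$ S  input=h c h f $  — expand S ::= R G
step 2: stack=$ G R  input=h c h f $  — expand R ::= h c h K
step 3: stack=$ G K h c h  input=h c h f $  — match h
step 4: stack=$ G K h c  input=c h f $  — match c
step 5: stack=$ G K h  input=h f $  — match h
step 6: stack=$ G K  input=f $  — expand K ::= G f
step 7: stack=$ G f G  input=f $  — expand G ::= λ
step 8: stack=$ G f  input=f $  — match f
step 9: stack=$ G  input=$  — expand G ::= λ
Accept reached after 9 steps.

9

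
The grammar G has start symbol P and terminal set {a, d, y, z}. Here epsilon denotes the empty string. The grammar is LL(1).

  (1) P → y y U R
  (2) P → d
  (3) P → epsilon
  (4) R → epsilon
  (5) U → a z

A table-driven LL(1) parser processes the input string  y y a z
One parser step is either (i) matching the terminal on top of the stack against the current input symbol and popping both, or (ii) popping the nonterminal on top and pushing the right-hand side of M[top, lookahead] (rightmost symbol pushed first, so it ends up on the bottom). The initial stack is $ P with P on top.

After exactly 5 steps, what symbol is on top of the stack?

z

     Stack      Input      Action
  1  $ P        y y a z $  expand P → y y U R
  2  $ R U y y  y y a z $  match y
  3  $ R U y    y a z $    match y
  4  $ R U      a z $      expand U → a z
  5  $ R z a    a z $      match a
Stack after step 5: $ R z (top = z).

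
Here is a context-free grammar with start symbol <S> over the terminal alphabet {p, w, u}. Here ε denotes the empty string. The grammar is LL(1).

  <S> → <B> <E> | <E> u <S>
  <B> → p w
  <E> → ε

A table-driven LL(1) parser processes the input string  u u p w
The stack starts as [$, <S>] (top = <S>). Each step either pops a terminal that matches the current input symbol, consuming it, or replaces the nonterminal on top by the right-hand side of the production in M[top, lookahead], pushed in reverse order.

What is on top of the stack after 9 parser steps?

step 1: stack=$ <S>  input=u u p w $  — expand <S> → <E> u <S>
step 2: stack=$ <S> u <E>  input=u u p w $  — expand <E> → ε
step 3: stack=$ <S> u  input=u u p w $  — match u
step 4: stack=$ <S>  input=u p w $  — expand <S> → <E> u <S>
step 5: stack=$ <S> u <E>  input=u p w $  — expand <E> → ε
step 6: stack=$ <S> u  input=u p w $  — match u
step 7: stack=$ <S>  input=p w $  — expand <S> → <B> <E>
step 8: stack=$ <E> <B>  input=p w $  — expand <B> → p w
step 9: stack=$ <E> w p  input=p w $  — match p
Stack after step 9: $ <E> w (top = w).

w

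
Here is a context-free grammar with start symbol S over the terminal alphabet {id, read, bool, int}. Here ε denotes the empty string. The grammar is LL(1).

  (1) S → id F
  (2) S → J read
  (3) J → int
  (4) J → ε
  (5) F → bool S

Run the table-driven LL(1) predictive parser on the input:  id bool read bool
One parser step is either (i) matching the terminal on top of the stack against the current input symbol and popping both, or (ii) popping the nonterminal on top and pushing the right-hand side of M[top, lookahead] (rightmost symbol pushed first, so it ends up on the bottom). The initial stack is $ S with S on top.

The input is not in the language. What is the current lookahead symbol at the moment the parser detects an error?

bool

step 1: stack=$ S  input=id bool read bool $  — expand S → id F
step 2: stack=$ F id  input=id bool read bool $  — match id
step 3: stack=$ F  input=bool read bool $  — expand F → bool S
step 4: stack=$ S bool  input=bool read bool $  — match bool
step 5: stack=$ S  input=read bool $  — expand S → J read
step 6: stack=$ read J  input=read bool $  — expand J → ε
step 7: stack=$ read  input=read bool $  — match read
step 8: stack=$  input=bool $  — error: stack empty but input remains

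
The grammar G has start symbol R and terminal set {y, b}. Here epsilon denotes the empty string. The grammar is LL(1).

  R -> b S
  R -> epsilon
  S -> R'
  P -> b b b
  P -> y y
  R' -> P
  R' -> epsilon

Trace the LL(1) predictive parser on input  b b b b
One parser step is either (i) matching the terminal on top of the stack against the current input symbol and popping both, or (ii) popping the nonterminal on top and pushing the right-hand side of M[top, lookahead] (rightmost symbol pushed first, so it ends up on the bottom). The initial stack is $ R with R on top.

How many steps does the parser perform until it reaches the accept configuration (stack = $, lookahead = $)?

8

     Stack    Input      Action
  1  $ R      b b b b $  expand R -> b S
  2  $ S b    b b b b $  match b
  3  $ S      b b b $    expand S -> R'
  4  $ R'     b b b $    expand R' -> P
  5  $ P      b b b $    expand P -> b b b
  6  $ b b b  b b b $    match b
  7  $ b b    b b $      match b
  8  $ b      b $        match b
Accept reached after 8 steps.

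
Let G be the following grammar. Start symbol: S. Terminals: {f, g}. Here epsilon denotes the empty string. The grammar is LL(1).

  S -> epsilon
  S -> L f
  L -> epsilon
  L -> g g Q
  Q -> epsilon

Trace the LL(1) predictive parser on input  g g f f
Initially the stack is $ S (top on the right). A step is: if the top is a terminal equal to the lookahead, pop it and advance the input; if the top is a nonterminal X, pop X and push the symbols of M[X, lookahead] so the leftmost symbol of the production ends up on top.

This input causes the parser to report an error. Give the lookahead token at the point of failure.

     Stack      Input      Action
  1  $ S        g g f f $  expand S -> L f
  2  $ f L      g g f f $  expand L -> g g Q
  3  $ f Q g g  g g f f $  match g
  4  $ f Q g    g f f $    match g
  5  $ f Q      f f $      expand Q -> epsilon
  6  $ f        f f $      match f
  7  $          f $        error: stack empty but input remains

f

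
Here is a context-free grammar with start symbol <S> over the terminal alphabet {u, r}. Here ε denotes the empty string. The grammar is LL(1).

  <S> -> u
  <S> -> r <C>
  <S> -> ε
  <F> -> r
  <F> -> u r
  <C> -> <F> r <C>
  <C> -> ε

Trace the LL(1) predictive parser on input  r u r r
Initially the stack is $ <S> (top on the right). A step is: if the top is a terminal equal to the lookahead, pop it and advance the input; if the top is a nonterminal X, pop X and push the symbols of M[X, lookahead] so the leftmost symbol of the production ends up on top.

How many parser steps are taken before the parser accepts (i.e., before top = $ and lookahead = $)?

step 1: stack=$ <S>  input=r u r r $  — expand <S> -> r <C>
step 2: stack=$ <C> r  input=r u r r $  — match r
step 3: stack=$ <C>  input=u r r $  — expand <C> -> <F> r <C>
step 4: stack=$ <C> r <F>  input=u r r $  — expand <F> -> u r
step 5: stack=$ <C> r r u  input=u r r $  — match u
step 6: stack=$ <C> r r  input=r r $  — match r
step 7: stack=$ <C> r  input=r $  — match r
step 8: stack=$ <C>  input=$  — expand <C> -> ε
Accept reached after 8 steps.

8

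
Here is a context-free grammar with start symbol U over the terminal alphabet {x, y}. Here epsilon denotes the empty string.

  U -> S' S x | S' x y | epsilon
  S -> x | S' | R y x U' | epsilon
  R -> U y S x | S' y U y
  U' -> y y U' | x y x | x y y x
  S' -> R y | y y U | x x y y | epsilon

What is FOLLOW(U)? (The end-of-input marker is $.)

{$, x, y}

FIRST(U') = {x, y}
FIRST(U) = {epsilon, x, y}  (via S' S x, S' x y)
FIRST(S) = {epsilon, x, y}  (via S', R y x U')
FIRST(R) = {x, y}  (via U y S x, S' y U y)
FIRST(S') = {epsilon, x, y}  (via R y)
FOLLOW(U) includes $ since U is the start symbol.
FOLLOW(S): in U->S' S x, S is followed by x with FIRST {x}; in R->U y S x, S is followed by x with FIRST {x}. Thus FOLLOW(S) = {x}.
FOLLOW(R): in S->R y x U', R is followed by y x U' with FIRST {y}; in S'->R y, R is followed by y with FIRST {y}. Thus FOLLOW(R) = {y}.
FOLLOW(U'): in S->R y x U', the suffix after U' is empty, so FOLLOW(U') ⊇ FOLLOW(S) = {x}; in U'->y y U', the suffix after U' is empty (adds nothing new). Thus FOLLOW(U') = {x}.
FOLLOW(S'): in U->S' S x, S' is followed by S x with FIRST {x, y}; in U->S' x y, S' is followed by x y with FIRST {x}; in S->S', the suffix after S' is empty, so FOLLOW(S') ⊇ FOLLOW(S) = {x}; in R->S' y U y, S' is followed by y U y with FIRST {y}. Thus FOLLOW(S') = {x, y}.
FOLLOW(U): in R->U y S x, U is followed by y S x with FIRST {y}; in R->S' y U y, U is followed by y with FIRST {y}; in S'->y y U, the suffix after U is empty, so FOLLOW(U) ⊇ FOLLOW(S') = {x, y}. Thus FOLLOW(U) = {$, x, y}.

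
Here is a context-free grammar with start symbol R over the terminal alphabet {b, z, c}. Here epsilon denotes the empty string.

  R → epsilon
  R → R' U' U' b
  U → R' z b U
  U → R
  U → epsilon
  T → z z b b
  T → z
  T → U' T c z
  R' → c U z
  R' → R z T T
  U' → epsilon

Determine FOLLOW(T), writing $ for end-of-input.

{b, c, z}

FIRST(U'): from U'→epsilon we get {epsilon}. So FIRST(U') = {epsilon}.
FIRST(T): from T→z z b b we get {z}; from T→z we get {z}; from T→U' T c z we get {z}. So FIRST(T) = {z}.
FIRST(R): from R→epsilon we get {epsilon}; from R→R' U' U' b we get {c, z}. So FIRST(R) = {epsilon, c, z}.
FIRST(R'): from R'→c U z we get {c}; from R'→R z T T we get {c, z}. So FIRST(R') = {c, z}.
FIRST(U): from U→R' z b U we get {c, z}; from U→R we get {epsilon, c, z}; from U→epsilon we get {epsilon}. So FIRST(U) = {epsilon, c, z}.
FOLLOW(R) includes $ since R is the start symbol.
FOLLOW(U): in U→R' z b U, the suffix after U is empty (adds nothing new); in R'→c U z, U is followed by z with FIRST {z}. Thus FOLLOW(U) = {z}.
FOLLOW(R): in U→R, the suffix after R is empty, so FOLLOW(R) ⊇ FOLLOW(U) = {z}; in R'→R z T T, R is followed by z T T with FIRST {z}. Thus FOLLOW(R) = {$, z}.
FOLLOW(R'): in R→R' U' U' b, R' is followed by U' U' b with FIRST {b}; in U→R' z b U, R' is followed by z b U with FIRST {z}. Thus FOLLOW(R') = {b, z}.
FOLLOW(T): in T→U' T c z, T is followed by c z with FIRST {c}; in R'→R z T T (occurrence 1), T is followed by T with FIRST {z}; in R'→R z T T (occurrence 2), the suffix after T is empty, so FOLLOW(T) ⊇ FOLLOW(R') = {b, z}. Thus FOLLOW(T) = {b, c, z}.
FOLLOW(U'): in R→R' U' U' b (occurrence 1), U' is followed by U' b with FIRST {b}; in R→R' U' U' b (occurrence 2), U' is followed by b with FIRST {b}; in T→U' T c z, U' is followed by T c z with FIRST {z}. Thus FOLLOW(U') = {b, z}.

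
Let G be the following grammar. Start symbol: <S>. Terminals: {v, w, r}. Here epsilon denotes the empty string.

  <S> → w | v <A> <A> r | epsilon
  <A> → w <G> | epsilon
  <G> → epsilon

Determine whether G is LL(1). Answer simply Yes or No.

No

FIRST(<S>) = {epsilon, v, w}
FIRST(<A>) = {epsilon, w}
FIRST(<G>) = {epsilon}
FOLLOW(<S>) = {$}
FOLLOW(<A>) = {r, w}
FOLLOW(<G>) = {r, w}
Cell M[<A>, w] receives both <A> → w <G> and <A> → epsilon — the grammar is not LL(1).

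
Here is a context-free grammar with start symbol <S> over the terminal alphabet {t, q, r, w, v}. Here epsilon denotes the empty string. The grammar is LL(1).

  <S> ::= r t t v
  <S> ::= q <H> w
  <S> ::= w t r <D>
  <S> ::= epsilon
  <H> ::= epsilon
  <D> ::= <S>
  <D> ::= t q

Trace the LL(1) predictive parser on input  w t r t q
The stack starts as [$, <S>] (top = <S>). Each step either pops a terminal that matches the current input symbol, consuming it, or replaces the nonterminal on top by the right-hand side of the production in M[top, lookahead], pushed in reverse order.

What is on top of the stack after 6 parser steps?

     Stack        Input        Action
  1  $ <S>        w t r t q $  expand <S> ::= w t r <D>
  2  $ <D> r t w  w t r t q $  match w
  3  $ <D> r t    t r t q $    match t
  4  $ <D> r      r t q $      match r
  5  $ <D>        t q $        expand <D> ::= t q
  6  $ q t        t q $        match t
Stack after step 6: $ q (top = q).

q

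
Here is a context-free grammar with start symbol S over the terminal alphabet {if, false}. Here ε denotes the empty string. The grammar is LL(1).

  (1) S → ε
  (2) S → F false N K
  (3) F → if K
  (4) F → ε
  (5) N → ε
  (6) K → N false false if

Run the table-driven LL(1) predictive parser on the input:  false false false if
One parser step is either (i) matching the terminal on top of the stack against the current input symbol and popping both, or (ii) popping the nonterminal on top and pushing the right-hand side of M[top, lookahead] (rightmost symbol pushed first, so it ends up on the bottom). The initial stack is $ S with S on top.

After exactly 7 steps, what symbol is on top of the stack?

step 1: stack=$ S  input=false false false if $  — expand S → F false N K
step 2: stack=$ K N false F  input=false false false if $  — expand F → ε
step 3: stack=$ K N false  input=false false false if $  — match false
step 4: stack=$ K N  input=false false if $  — expand N → ε
step 5: stack=$ K  input=false false if $  — expand K → N false false if
step 6: stack=$ if false false N  input=false false if $  — expand N → ε
step 7: stack=$ if false false  input=false false if $  — match false
Stack after step 7: $ if false (top = false).

false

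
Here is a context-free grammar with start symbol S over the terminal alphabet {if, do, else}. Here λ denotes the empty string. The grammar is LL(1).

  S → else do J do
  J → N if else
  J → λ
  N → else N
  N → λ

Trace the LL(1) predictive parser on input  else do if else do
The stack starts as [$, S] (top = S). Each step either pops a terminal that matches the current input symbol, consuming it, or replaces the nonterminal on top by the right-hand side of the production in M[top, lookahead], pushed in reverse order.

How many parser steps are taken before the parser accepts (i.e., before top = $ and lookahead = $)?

8

step 1: stack=$ S  input=else do if else do $  — expand S → else do J do
step 2: stack=$ do J do else  input=else do if else do $  — match else
step 3: stack=$ do J do  input=do if else do $  — match do
step 4: stack=$ do J  input=if else do $  — expand J → N if else
step 5: stack=$ do else if N  input=if else do $  — expand N → λ
step 6: stack=$ do else if  input=if else do $  — match if
step 7: stack=$ do else  input=else do $  — match else
step 8: stack=$ do  input=do $  — match do
Accept reached after 8 steps.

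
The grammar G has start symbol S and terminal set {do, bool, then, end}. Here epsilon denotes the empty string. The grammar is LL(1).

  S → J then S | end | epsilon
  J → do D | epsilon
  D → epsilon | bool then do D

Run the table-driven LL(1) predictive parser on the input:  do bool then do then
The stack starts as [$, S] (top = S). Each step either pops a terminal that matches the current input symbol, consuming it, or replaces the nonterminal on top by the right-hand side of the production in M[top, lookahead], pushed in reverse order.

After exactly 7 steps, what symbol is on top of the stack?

D

step 1: stack=$ S  input=do bool then do then $  — expand S → J then S
step 2: stack=$ S then J  input=do bool then do then $  — expand J → do D
step 3: stack=$ S then D do  input=do bool then do then $  — match do
step 4: stack=$ S then D  input=bool then do then $  — expand D → bool then do D
step 5: stack=$ S then D do then bool  input=bool then do then $  — match bool
step 6: stack=$ S then D do then  input=then do then $  — match then
step 7: stack=$ S then D do  input=do then $  — match do
Stack after step 7: $ S then D (top = D).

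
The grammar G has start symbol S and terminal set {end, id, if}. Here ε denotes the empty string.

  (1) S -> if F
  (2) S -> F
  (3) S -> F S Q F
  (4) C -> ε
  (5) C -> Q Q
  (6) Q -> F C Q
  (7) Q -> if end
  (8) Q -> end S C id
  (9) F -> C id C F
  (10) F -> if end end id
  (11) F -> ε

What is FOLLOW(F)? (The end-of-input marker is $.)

FIRST(S) = {ε, end, id, if}  (via F, F S Q F)
FIRST(C) = {ε, end, id, if}  (via Q Q)
FIRST(F) = {ε, end, id, if}  (via C id C F)
FIRST(Q) = {end, id, if}  (via F C Q)
FOLLOW(S) includes $ since S is the start symbol.
FOLLOW(S): in S->F S Q F, S is followed by Q F with FIRST {end, id, if}; in Q->end S C id, S is followed by C id with FIRST {end, id, if}. Thus FOLLOW(S) = {$, end, id, if}.
FOLLOW(F): in S->if F, the suffix after F is empty, so FOLLOW(F) ⊇ FOLLOW(S) = {$, end, id, if}; in S->F, the suffix after F is empty, so FOLLOW(F) ⊇ FOLLOW(S) = {$, end, id, if}; in S->F S Q F (occurrence 1), F is followed by S Q F with FIRST {end, id, if}; in S->F S Q F (occurrence 2), the suffix after F is empty, so FOLLOW(F) ⊇ FOLLOW(S) = {$, end, id, if}; in Q->F C Q, F is followed by C Q with FIRST {end, id, if}; in F->C id C F, the suffix after F is empty (adds nothing new). Thus FOLLOW(F) = {$, end, id, if}.
FOLLOW(C): in Q->F C Q, C is followed by Q with FIRST {end, id, if}; in Q->end S C id, C is followed by id with FIRST {id}; in F->C id C F (occurrence 1), C is followed by id C F with FIRST {id}; in F->C id C F (occurrence 2), C is followed by F with FIRST {ε, end, id, if}; in F->C id C F (occurrence 2), the suffix after C is nullable, so FOLLOW(C) ⊇ FOLLOW(F) = {$, end, id, if}. Thus FOLLOW(C) = {$, end, id, if}.
FOLLOW(Q): in S->F S Q F, Q is followed by F with FIRST {ε, end, id, if}; in S->F S Q F, the suffix after Q is nullable, so FOLLOW(Q) ⊇ FOLLOW(S) = {$, end, id, if}; in C->Q Q (occurrence 1), Q is followed by Q with FIRST {end, id, if}; in C->Q Q (occurrence 2), the suffix after Q is empty, so FOLLOW(Q) ⊇ FOLLOW(C) = {$, end, id, if}; in Q->F C Q, the suffix after Q is empty (adds nothing new). Thus FOLLOW(Q) = {$, end, id, if}.

{$, end, id, if}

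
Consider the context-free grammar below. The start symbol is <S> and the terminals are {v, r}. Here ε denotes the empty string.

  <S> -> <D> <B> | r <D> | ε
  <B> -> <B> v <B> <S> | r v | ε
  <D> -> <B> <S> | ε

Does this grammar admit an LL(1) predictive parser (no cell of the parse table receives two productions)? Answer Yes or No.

No

FIRST(<S>) = {ε, r, v}
FIRST(<B>) = {ε, r, v}
FIRST(<D>) = {ε, r, v}
FOLLOW(<S>) = {$, r, v}
FOLLOW(<B>) = {$, r, v}
FOLLOW(<D>) = {$, r, v}
Cell M[<B>, r] receives both <B> -> <B> v <B> <S> and <B> -> r v and <B> -> ε — the grammar is not LL(1).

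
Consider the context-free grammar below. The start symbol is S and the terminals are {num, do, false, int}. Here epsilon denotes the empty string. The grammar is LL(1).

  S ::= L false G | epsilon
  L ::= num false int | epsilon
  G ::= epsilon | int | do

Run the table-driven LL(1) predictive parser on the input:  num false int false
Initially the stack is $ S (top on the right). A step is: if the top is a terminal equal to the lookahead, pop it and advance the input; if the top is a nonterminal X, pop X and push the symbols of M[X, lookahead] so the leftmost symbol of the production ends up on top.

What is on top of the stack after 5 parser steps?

false

     Stack                    Input                  Action
  1  $ S                      num false int false $  expand S ::= L false G
  2  $ G false L              num false int false $  expand L ::= num false int
  3  $ G false int false num  num false int false $  match num
  4  $ G false int false      false int false $      match false
  5  $ G false int            int false $            match int
Stack after step 5: $ G false (top = false).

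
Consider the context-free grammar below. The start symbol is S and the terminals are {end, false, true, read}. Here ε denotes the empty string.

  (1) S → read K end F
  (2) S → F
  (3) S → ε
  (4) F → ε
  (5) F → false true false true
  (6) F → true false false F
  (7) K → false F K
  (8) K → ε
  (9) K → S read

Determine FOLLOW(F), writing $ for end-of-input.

{$, end, false, read, true}

FIRST(F): from F→ε we get {ε}; from F→false true false true we get {false}; from F→true false false F we get {true}. So FIRST(F) = {ε, false, true}.
FIRST(S): from S→read K end F we get {read}; from S→F we get {ε, false, true}; from S→ε we get {ε}. So FIRST(S) = {ε, false, read, true}.
FIRST(K): from K→false F K we get {false}; from K→ε we get {ε}; from K→S read we get {false, read, true}. So FIRST(K) = {ε, false, read, true}.
FOLLOW(S) includes $ since S is the start symbol.
FOLLOW(S): in K→S read, S is followed by read with FIRST {read}. Thus FOLLOW(S) = {$, read}.
FOLLOW(K): in S→read K end F, K is followed by end F with FIRST {end}; in K→false F K, the suffix after K is empty (adds nothing new). Thus FOLLOW(K) = {end}.
FOLLOW(F): in S→read K end F, the suffix after F is empty, so FOLLOW(F) ⊇ FOLLOW(S) = {$, read}; in S→F, the suffix after F is empty, so FOLLOW(F) ⊇ FOLLOW(S) = {$, read}; in F→true false false F, the suffix after F is empty (adds nothing new); in K→false F K, F is followed by K with FIRST {ε, false, read, true}; in K→false F K, the suffix after F is nullable, so FOLLOW(F) ⊇ FOLLOW(K) = {end}. Thus FOLLOW(F) = {$, end, false, read, true}.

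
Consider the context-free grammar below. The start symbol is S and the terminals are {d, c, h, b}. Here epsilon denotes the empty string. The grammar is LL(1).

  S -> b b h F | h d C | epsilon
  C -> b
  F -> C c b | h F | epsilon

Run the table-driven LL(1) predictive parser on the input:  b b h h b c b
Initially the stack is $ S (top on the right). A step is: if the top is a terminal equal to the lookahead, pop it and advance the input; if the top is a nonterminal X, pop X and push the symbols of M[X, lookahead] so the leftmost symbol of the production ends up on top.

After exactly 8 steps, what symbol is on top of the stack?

b

step 1: stack=$ S  input=b b h h b c b $  — expand S -> b b h F
step 2: stack=$ F h b b  input=b b h h b c b $  — match b
step 3: stack=$ F h b  input=b h h b c b $  — match b
step 4: stack=$ F h  input=h h b c b $  — match h
step 5: stack=$ F  input=h b c b $  — expand F -> h F
step 6: stack=$ F h  input=h b c b $  — match h
step 7: stack=$ F  input=b c b $  — expand F -> C c b
step 8: stack=$ b c C  input=b c b $  — expand C -> b
Stack after step 8: $ b c b (top = b).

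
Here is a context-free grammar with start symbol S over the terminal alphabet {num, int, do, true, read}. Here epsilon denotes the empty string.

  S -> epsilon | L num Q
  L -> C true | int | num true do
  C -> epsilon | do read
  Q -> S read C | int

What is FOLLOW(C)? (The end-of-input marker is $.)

FIRST(C): from C->epsilon we get {epsilon}; from C->do read we get {do}. So FIRST(C) = {epsilon, do}.
FIRST(L): from L->C true we get {do, true}; from L->int we get {int}; from L->num true do we get {num}. So FIRST(L) = {do, int, num, true}.
FIRST(S): from S->epsilon we get {epsilon}; from S->L num Q we get {do, int, num, true}. So FIRST(S) = {epsilon, do, int, num, true}.
FIRST(Q): from Q->S read C we get {do, int, num, read, true}; from Q->int we get {int}. So FIRST(Q) = {do, int, num, read, true}.
FOLLOW(S) includes $ since S is the start symbol.
FOLLOW(S): in Q->S read C, S is followed by read C with FIRST {read}. Thus FOLLOW(S) = {$, read}.
FOLLOW(L): in S->L num Q, L is followed by num Q with FIRST {num}. Thus FOLLOW(L) = {num}.
FOLLOW(Q): in S->L num Q, the suffix after Q is empty, so FOLLOW(Q) ⊇ FOLLOW(S) = {$, read}. Thus FOLLOW(Q) = {$, read}.
FOLLOW(C): in L->C true, C is followed by true with FIRST {true}; in Q->S read C, the suffix after C is empty, so FOLLOW(C) ⊇ FOLLOW(Q) = {$, read}. Thus FOLLOW(C) = {$, read, true}.

{$, read, true}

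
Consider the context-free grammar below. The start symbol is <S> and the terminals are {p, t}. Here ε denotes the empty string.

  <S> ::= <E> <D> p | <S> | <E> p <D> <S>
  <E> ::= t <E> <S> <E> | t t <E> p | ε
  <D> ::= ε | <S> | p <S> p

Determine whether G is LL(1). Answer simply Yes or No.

No

FIRST(<S>) = {p, t}
FIRST(<E>) = {ε, t}
FIRST(<D>) = {ε, p, t}
FOLLOW(<S>) = {$, p, t}
FOLLOW(<E>) = {p, t}
FOLLOW(<D>) = {p, t}
Cell M[<D>, p] receives both <D> ::= ε and <D> ::= <S> and <D> ::= p <S> p — the grammar is not LL(1).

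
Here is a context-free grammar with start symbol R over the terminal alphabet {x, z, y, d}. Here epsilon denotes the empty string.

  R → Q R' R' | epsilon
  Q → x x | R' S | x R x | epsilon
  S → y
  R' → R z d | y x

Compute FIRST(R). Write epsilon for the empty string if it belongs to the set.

{epsilon, x, y, z}

FIRST(S): from S→y we get {y}. So FIRST(S) = {y}.
FIRST(R): from R→Q R' R' we get {x, y, z}; from R→epsilon we get {epsilon}. So FIRST(R) = {epsilon, x, y, z}.
FIRST(R'): from R'→R z d we get {x, y, z}; from R'→y x we get {y}. So FIRST(R') = {x, y, z}.
FIRST(Q): from Q→x x we get {x}; from Q→R' S we get {x, y, z}; from Q→x R x we get {x}; from Q→epsilon we get {epsilon}. So FIRST(Q) = {epsilon, x, y, z}.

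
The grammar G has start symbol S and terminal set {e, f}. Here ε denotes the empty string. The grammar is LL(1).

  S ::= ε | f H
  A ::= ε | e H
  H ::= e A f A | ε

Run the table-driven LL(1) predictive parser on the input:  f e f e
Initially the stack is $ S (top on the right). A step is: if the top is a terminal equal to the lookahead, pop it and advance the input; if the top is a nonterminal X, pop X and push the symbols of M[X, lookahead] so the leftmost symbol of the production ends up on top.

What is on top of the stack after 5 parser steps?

step 1: stack=$ S  input=f e f e $  — expand S ::= f H
step 2: stack=$ H f  input=f e f e $  — match f
step 3: stack=$ H  input=e f e $  — expand H ::= e A f A
step 4: stack=$ A f A e  input=e f e $  — match e
step 5: stack=$ A f A  input=f e $  — expand A ::= ε
Stack after step 5: $ A f (top = f).

f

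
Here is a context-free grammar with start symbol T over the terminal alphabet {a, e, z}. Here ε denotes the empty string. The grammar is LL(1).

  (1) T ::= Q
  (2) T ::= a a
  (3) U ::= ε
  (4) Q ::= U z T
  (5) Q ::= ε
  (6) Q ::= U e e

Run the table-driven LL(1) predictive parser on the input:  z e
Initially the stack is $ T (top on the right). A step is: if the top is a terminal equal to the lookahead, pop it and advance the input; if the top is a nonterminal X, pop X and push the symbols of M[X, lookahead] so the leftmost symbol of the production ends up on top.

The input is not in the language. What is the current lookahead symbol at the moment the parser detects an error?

$

     Stack    Input  Action
  1  $ T      z e $  expand T ::= Q
  2  $ Q      z e $  expand Q ::= U z T
  3  $ T z U  z e $  expand U ::= ε
  4  $ T z    z e $  match z
  5  $ T      e $    expand T ::= Q
  6  $ Q      e $    expand Q ::= U e e
  7  $ e e U  e $    expand U ::= ε
  8  $ e e    e $    match e
  9  $ e      $      error: top is terminal e but lookahead is $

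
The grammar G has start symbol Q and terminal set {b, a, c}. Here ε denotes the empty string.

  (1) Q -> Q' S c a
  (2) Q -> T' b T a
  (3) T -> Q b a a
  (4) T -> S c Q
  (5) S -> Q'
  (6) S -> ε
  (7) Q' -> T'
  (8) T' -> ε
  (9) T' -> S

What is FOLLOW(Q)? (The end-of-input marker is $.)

FIRST(Q): from Q->Q' S c a we get {c}; from Q->T' b T a we get {b}. So FIRST(Q) = {b, c}.
FIRST(T): from T->Q b a a we get {b, c}; from T->S c Q we get {c}. So FIRST(T) = {b, c}.
FIRST(S): from S->Q' we get {ε}; from S->ε we get {ε}. So FIRST(S) = {ε}.
FIRST(T'): from T'->ε we get {ε}; from T'->S we get {ε}. So FIRST(T') = {ε}.
FIRST(Q'): from Q'->T' we get {ε}. So FIRST(Q') = {ε}.
FOLLOW(Q) includes $ since Q is the start symbol.
FOLLOW(T): in Q->T' b T a, T is followed by a with FIRST {a}. Thus FOLLOW(T) = {a}.
FOLLOW(Q): in T->Q b a a, Q is followed by b a a with FIRST {b}; in T->S c Q, the suffix after Q is empty, so FOLLOW(Q) ⊇ FOLLOW(T) = {a}. Thus FOLLOW(Q) = {$, a, b}.
FOLLOW(S): in Q->Q' S c a, S is followed by c a with FIRST {c}; in T->S c Q, S is followed by c Q with FIRST {c}; in T'->S, the suffix after S is empty, so FOLLOW(S) ⊇ FOLLOW(T') = {b, c}. Thus FOLLOW(S) = {b, c}.
FOLLOW(Q'): in Q->Q' S c a, Q' is followed by S c a with FIRST {c}; in S->Q', the suffix after Q' is empty, so FOLLOW(Q') ⊇ FOLLOW(S) = {b, c}. Thus FOLLOW(Q') = {b, c}.
FOLLOW(T'): in Q->T' b T a, T' is followed by b T a with FIRST {b}; in Q'->T', the suffix after T' is empty, so FOLLOW(T') ⊇ FOLLOW(Q') = {b, c}. Thus FOLLOW(T') = {b, c}.

{$, a, b}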